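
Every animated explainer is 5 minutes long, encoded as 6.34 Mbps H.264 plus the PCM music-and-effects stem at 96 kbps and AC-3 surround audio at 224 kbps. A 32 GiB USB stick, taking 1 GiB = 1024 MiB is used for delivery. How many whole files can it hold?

137

5 min = 300 s
Audio total: 96 + 224 = 320 kbps = 0.320 Mbps.
Total bitrate: 6.660 Mbps.
Per item: 6.660 Mbps × 300 s = 1,998 Mb = 249.8 MB.
Capacity: 32 GiB = 274,878 Mb; 137.58 items → 137 complete.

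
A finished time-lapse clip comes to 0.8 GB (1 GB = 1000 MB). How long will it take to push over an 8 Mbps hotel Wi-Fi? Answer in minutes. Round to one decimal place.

13.3 minutes

File: 0.8 GB = 6400.0 Mb.
At 8 Mbps: 6400.0 / 8 = 800.0 s ≈ 13.3 minutes.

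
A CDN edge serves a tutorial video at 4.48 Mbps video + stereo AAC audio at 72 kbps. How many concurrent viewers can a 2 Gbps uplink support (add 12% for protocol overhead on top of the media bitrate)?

392

Audio: 72 kbps = 0.072 Mbps.
Per-viewer media rate: 4.552 Mbps.
On the wire with 12% overhead: 5.098 Mbps.
2 Gbps = 2,000 Mbps; 2,000 / 5.098 = 392.29 → 392 viewers.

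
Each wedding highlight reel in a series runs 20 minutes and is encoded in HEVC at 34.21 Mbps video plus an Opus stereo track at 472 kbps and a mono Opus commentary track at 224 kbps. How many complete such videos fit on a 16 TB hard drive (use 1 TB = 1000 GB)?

3055

20 min = 1200 s
Audio total: 472 + 224 = 696 kbps = 0.696 Mbps.
Total bitrate: 34.906 Mbps.
Per item: 34.906 Mbps × 1200 s = 41,887 Mb = 5,236 MB.
Capacity: 16 TB = 128,000,000 Mb; 3055.83 items → 3055 complete.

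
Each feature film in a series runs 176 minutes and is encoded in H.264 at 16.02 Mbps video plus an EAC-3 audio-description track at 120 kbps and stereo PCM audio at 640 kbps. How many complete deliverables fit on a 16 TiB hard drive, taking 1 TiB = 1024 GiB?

176 min = 10560 s
Audio total: 120 + 640 = 760 kbps = 0.760 Mbps.
Total bitrate: 16.780 Mbps.
Per item: 16.780 Mbps × 10560 s = 177,197 Mb = 22,150 MB.
Capacity: 16 TiB = 140,737,488 Mb; 794.24 items → 794 complete.

794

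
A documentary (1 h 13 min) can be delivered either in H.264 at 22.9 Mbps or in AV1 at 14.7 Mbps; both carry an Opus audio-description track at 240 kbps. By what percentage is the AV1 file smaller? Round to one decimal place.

35.4%

1 h 13 min = 73 min = 4380 s
Audio: 240 kbps = 0.240 Mbps.
H.264: 23.140 Mbps × 4380 s = 101353.2 Mb = 11.799 GiB.
AV1: 14.940 Mbps × 4380 s = 65437.2 Mb = 7.618 GiB.
Reduction: (1 − 7.618/11.799) × 100 = 35.44%.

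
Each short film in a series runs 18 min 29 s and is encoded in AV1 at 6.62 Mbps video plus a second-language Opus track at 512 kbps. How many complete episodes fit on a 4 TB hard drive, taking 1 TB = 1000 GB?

4045

18 min 29 s = 1109 s
Audio: 512 kbps = 0.512 Mbps.
Total bitrate: 7.132 Mbps.
Per item: 7.132 Mbps × 1109 s = 7,909 Mb = 988.7 MB.
Capacity: 4 TB = 32,000,000 Mb; 4045.83 items → 4045 complete.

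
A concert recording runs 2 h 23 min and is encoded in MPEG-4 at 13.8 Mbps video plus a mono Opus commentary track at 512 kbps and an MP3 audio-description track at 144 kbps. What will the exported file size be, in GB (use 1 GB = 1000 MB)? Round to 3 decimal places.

2 h 23 min = 143 min = 8580 s
Audio total: 512 + 144 = 656 kbps = 0.656 Mbps.
Total bitrate: 13.8 + 0.656 = 14.456 Mbps.
Stream data: 14.456 Mbps × 8580 s = 124032.5 Mb.
124,032 Mb ÷ 8 = 15,504 MB → 15.50 GB.

15.504 GB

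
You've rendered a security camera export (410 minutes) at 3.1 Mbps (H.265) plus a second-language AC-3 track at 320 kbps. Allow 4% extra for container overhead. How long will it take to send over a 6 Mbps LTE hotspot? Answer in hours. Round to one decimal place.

410 min = 24600 s
Audio: 320 kbps = 0.320 Mbps.
Total bitrate: 3.420 Mbps.
File: 3.420 Mbps × 24600 s = 84132.0 Mb.
With 4% container overhead: ×1.04. → 87497.3 Mb.
At 6 Mbps: 87497.3 / 6 = 14582.9 s ≈ 4.05 hours.

4.1 hours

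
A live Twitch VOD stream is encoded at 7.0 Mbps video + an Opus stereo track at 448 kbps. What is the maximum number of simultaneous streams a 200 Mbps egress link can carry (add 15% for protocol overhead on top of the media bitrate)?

23

Audio: 448 kbps = 0.448 Mbps.
Per-viewer media rate: 7.448 Mbps.
On the wire with 15% overhead: 8.565 Mbps.
200 Mbps = 200.0 Mbps; 200.0 / 8.565 = 23.35 → 23 viewers.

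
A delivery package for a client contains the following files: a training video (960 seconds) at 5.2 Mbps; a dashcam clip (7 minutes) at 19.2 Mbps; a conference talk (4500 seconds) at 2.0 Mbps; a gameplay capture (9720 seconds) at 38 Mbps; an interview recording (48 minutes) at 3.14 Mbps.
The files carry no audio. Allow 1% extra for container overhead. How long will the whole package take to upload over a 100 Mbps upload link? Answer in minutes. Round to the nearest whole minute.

training video: 5.200 Mbps × 960 s × 1.01 = 5041.9 Mb
dashcam clip: 19.200 Mbps × 420 s × 1.01 = 8144.6 Mb
conference talk: 2.000 Mbps × 4500 s × 1.01 = 9090.0 Mb
gameplay capture: 38.000 Mbps × 9720 s × 1.01 = 373053.6 Mb
interview recording: 3.140 Mbps × 2880 s × 1.01 = 9133.6 Mb
Total: 404463.8 Mb = 50558.0 MB.
At 100 Mbps: 404463.8 / 100 = 4045 s ≈ 67.4 minutes.

67 minutes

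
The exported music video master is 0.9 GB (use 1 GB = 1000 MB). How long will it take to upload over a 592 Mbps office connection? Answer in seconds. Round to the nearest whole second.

File: 0.9 GB = 7200.0 Mb.
At 592 Mbps: 7200.0 / 592 = 12.2 s ≈ 12.2 seconds.

12 seconds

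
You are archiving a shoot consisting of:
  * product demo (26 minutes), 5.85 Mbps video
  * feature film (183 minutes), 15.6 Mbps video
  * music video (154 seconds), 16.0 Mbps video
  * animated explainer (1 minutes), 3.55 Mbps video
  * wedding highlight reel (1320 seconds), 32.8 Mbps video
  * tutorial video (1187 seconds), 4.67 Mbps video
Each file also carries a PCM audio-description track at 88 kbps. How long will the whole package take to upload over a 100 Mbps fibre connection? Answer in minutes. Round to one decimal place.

Audio: 88 kbps = 0.088 Mbps.
product demo: 5.938 Mbps × 1560 s = 9263.3 Mb
feature film: 15.688 Mbps × 10980 s = 172254.2 Mb
music video: 16.088 Mbps × 154 s = 2477.6 Mb
animated explainer: 3.638 Mbps × 60 s = 218.3 Mb
wedding highlight reel: 32.888 Mbps × 1320 s = 43412.2 Mb
tutorial video: 4.758 Mbps × 1187 s = 5647.7 Mb
Total: 233273.3 Mb = 29159.2 MB.
At 100 Mbps: 233273.3 / 100 = 2333 s ≈ 38.9 minutes.

38.9 minutes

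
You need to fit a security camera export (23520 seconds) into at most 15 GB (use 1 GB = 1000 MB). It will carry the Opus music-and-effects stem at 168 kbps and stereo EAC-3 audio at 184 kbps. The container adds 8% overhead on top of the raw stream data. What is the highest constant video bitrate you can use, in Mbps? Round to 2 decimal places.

Budget: 15 GB = 120000.0 Mb.
Stream payload after overhead: 120000.0 / 1.08 = 111111.1 Mb.
Total bitrate budget: 111111.1 Mb / 23520 s = 4.724 Mbps.
Audio total: 168 + 184 = 352 kbps = 0.352 Mbps.
Video: 4.724 − 0.352 = 4.372 Mbps.

4.37 Mbps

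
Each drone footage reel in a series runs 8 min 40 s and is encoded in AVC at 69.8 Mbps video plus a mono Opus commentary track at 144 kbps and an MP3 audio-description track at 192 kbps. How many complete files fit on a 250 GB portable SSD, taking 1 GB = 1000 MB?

54

8 min 40 s = 520 s
Audio total: 144 + 192 = 336 kbps = 0.336 Mbps.
Total bitrate: 70.136 Mbps.
Per item: 70.136 Mbps × 520 s = 36,471 Mb = 4,559 MB.
Capacity: 250 GB = 2,000,000 Mb; 54.84 items → 54 complete.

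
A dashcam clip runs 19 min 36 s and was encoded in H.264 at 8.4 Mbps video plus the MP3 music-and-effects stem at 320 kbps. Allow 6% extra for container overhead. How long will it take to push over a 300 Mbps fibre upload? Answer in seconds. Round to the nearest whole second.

19 min 36 s = 1176 s
Audio: 320 kbps = 0.320 Mbps.
Total bitrate: 8.720 Mbps.
File: 8.720 Mbps × 1176 s = 10254.7 Mb.
With 6% container overhead: ×1.06. → 10870.0 Mb.
At 300 Mbps: 10870.0 / 300 = 36.2 s ≈ 36.2 seconds.

36 seconds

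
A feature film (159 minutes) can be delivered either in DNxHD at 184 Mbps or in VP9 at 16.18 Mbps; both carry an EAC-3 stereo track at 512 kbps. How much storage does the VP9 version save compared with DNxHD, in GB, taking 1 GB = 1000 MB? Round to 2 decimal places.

159 min = 9540 s
Audio: 512 kbps = 0.512 Mbps.
DNxHD: 184.512 Mbps × 9540 s = 1760244.5 Mb = 220.031 GB.
VP9: 16.692 Mbps × 9540 s = 159241.7 Mb = 19.905 GB.
Saving: 220.031 − 19.905 = 200.125 GB.

200.13 GB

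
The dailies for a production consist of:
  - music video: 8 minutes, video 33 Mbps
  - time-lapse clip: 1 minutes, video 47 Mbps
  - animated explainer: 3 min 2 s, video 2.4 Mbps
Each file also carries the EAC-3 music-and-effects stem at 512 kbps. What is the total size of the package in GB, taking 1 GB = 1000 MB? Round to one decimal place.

2.4 GB

Audio: 512 kbps = 0.512 Mbps.
music video: 33.512 Mbps × 480 s = 16085.8 Mb
time-lapse clip: 47.512 Mbps × 60 s = 2850.7 Mb
animated explainer: 2.912 Mbps × 182 s = 530.0 Mb
Total: 19466.5 Mb = 2433.3 MB.
= 2.433 GB.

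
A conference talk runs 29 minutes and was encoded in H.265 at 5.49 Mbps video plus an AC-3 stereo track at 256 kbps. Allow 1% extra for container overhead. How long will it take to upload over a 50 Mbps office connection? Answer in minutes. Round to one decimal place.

29 min = 1740 s
Audio: 256 kbps = 0.256 Mbps.
Total bitrate: 5.746 Mbps.
File: 5.746 Mbps × 1740 s = 9998.0 Mb.
With 1% container overhead: ×1.01. → 10098.0 Mb.
At 50 Mbps: 10098.0 / 50 = 202.0 s ≈ 3.37 minutes.

3.4 minutes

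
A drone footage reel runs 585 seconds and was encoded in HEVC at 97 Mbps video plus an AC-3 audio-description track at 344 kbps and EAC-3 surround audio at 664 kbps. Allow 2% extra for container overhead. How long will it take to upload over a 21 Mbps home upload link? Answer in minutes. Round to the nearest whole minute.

Audio total: 344 + 664 = 1008 kbps = 1.008 Mbps.
Total bitrate: 98.008 Mbps.
File: 98.008 Mbps × 585 s = 57334.7 Mb.
With 2% container overhead: ×1.02. → 58481.4 Mb.
At 21 Mbps: 58481.4 / 21 = 2784.8 s ≈ 46.4 minutes.

46 minutes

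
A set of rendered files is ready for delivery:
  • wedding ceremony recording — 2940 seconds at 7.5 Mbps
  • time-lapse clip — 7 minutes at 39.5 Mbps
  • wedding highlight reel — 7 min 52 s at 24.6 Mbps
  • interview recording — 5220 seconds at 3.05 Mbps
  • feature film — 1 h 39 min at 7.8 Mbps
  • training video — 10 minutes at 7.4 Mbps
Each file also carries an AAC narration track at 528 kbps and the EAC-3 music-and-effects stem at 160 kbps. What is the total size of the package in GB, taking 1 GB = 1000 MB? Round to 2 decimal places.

15.96 GB

Audio total: 528 + 160 = 688 kbps = 0.688 Mbps.
wedding ceremony recording: 8.188 Mbps × 2940 s = 24072.7 Mb
time-lapse clip: 40.188 Mbps × 420 s = 16879.0 Mb
wedding highlight reel: 25.288 Mbps × 472 s = 11935.9 Mb
interview recording: 3.738 Mbps × 5220 s = 19512.4 Mb
feature film: 8.488 Mbps × 5940 s = 50418.7 Mb
training video: 8.088 Mbps × 600 s = 4852.8 Mb
Total: 127671.5 Mb = 15958.9 MB.
= 15.96 GB.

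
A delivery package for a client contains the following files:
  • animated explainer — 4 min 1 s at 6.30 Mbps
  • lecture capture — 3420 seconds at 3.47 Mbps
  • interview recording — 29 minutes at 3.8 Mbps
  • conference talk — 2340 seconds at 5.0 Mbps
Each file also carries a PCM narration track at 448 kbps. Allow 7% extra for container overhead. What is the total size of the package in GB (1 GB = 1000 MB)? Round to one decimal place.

Audio: 448 kbps = 0.448 Mbps.
animated explainer: 6.748 Mbps × 241 s × 1.07 = 1740.1 Mb
lecture capture: 3.918 Mbps × 3420 s × 1.07 = 14337.5 Mb
interview recording: 4.248 Mbps × 1740 s × 1.07 = 7908.9 Mb
conference talk: 5.448 Mbps × 2340 s × 1.07 = 13640.7 Mb
Total: 37627.3 Mb = 4703.4 MB.
= 4.703 GB.

4.7 GB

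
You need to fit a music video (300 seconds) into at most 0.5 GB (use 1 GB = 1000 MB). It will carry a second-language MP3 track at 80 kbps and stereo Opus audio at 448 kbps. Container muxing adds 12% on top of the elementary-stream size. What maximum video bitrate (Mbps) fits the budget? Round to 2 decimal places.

11.38 Mbps

Budget: 0.5 GB = 4000.0 Mb.
Stream payload after overhead: 4000.0 / 1.12 = 3571.4 Mb.
Total bitrate budget: 3571.4 Mb / 300 s = 11.905 Mbps.
Audio total: 80 + 448 = 528 kbps = 0.528 Mbps.
Video: 11.905 − 0.528 = 11.377 Mbps.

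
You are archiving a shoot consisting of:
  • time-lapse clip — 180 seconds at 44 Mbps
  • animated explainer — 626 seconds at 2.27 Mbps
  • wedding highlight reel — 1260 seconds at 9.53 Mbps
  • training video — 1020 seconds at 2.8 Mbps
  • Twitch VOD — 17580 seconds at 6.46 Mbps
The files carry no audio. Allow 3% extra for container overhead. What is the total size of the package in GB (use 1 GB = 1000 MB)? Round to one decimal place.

time-lapse clip: 44.000 Mbps × 180 s × 1.03 = 8157.6 Mb
animated explainer: 2.270 Mbps × 626 s × 1.03 = 1463.7 Mb
wedding highlight reel: 9.530 Mbps × 1260 s × 1.03 = 12368.0 Mb
training video: 2.800 Mbps × 1020 s × 1.03 = 2941.7 Mb
Twitch VOD: 6.460 Mbps × 17580 s × 1.03 = 116973.8 Mb
Total: 141904.8 Mb = 17738.1 MB.
= 17.74 GB.

17.7 GB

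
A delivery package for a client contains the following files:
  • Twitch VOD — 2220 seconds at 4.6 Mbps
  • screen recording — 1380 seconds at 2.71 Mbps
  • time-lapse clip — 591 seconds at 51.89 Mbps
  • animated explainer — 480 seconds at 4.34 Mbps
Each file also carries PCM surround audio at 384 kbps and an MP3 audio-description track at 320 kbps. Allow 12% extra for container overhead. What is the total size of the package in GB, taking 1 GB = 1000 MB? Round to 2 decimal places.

Audio total: 384 + 320 = 704 kbps = 0.704 Mbps.
Twitch VOD: 5.304 Mbps × 2220 s × 1.12 = 13187.9 Mb
screen recording: 3.414 Mbps × 1380 s × 1.12 = 5276.7 Mb
time-lapse clip: 52.594 Mbps × 591 s × 1.12 = 34813.0 Mb
animated explainer: 5.044 Mbps × 480 s × 1.12 = 2711.7 Mb
Total: 55989.2 Mb = 6998.7 MB.
= 6.999 GB.

7.00 GB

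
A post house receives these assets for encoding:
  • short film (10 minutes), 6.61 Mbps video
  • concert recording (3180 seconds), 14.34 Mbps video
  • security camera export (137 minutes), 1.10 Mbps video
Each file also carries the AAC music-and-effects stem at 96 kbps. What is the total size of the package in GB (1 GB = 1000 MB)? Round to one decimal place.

Audio: 96 kbps = 0.096 Mbps.
short film: 6.706 Mbps × 600 s = 4023.6 Mb
concert recording: 14.436 Mbps × 3180 s = 45906.5 Mb
security camera export: 1.196 Mbps × 8220 s = 9831.1 Mb
Total: 59761.2 Mb = 7470.1 MB.
= 7.470 GB.

7.5 GB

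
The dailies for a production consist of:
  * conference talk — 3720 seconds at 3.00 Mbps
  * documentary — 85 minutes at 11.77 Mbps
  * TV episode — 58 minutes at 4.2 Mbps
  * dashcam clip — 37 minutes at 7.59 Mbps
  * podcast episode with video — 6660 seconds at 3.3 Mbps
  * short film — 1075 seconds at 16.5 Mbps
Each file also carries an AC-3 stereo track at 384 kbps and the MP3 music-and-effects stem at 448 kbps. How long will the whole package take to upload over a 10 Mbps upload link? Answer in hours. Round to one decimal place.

Audio total: 384 + 448 = 832 kbps = 0.832 Mbps.
conference talk: 3.832 Mbps × 3720 s = 14255.0 Mb
documentary: 12.602 Mbps × 5100 s = 64270.2 Mb
TV episode: 5.032 Mbps × 3480 s = 17511.4 Mb
dashcam clip: 8.422 Mbps × 2220 s = 18696.8 Mb
podcast episode with video: 4.132 Mbps × 6660 s = 27519.1 Mb
short film: 17.332 Mbps × 1075 s = 18631.9 Mb
Total: 160884.5 Mb = 20110.6 MB.
At 10 Mbps: 160884.5 / 10 = 16088 s ≈ 4.47 hours.

4.5 hours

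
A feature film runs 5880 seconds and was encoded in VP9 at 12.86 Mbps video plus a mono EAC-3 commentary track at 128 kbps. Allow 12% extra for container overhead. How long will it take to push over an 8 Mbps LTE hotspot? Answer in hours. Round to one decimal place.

3.0 hours

Audio: 128 kbps = 0.128 Mbps.
Total bitrate: 12.988 Mbps.
File: 12.988 Mbps × 5880 s = 76369.4 Mb.
With 12% container overhead: ×1.12. → 85533.8 Mb.
At 8 Mbps: 85533.8 / 8 = 10691.7 s ≈ 2.97 hours.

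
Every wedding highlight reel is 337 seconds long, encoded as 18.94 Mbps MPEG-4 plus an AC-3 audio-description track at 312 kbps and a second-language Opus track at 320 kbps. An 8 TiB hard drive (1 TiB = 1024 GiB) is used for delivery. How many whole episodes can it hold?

10668

Audio total: 312 + 320 = 632 kbps = 0.632 Mbps.
Total bitrate: 19.572 Mbps.
Per item: 19.572 Mbps × 337 s = 6,596 Mb = 824.5 MB.
Capacity: 8 TiB = 70,368,744 Mb; 10668.78 items → 10668 complete.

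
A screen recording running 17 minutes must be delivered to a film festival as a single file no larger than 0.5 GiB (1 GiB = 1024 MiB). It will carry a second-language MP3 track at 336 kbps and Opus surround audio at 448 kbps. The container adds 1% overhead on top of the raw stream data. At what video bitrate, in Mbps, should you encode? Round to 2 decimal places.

Budget: 0.5 GiB = 4295.0 Mb.
Stream payload after overhead: 4295.0 / 1.01 = 4252.4 Mb.
17 min = 1020 s
Total bitrate budget: 4252.4 Mb / 1020 s = 4.169 Mbps.
Audio total: 336 + 448 = 784 kbps = 0.784 Mbps.
Video: 4.169 − 0.784 = 3.385 Mbps.

3.39 Mbps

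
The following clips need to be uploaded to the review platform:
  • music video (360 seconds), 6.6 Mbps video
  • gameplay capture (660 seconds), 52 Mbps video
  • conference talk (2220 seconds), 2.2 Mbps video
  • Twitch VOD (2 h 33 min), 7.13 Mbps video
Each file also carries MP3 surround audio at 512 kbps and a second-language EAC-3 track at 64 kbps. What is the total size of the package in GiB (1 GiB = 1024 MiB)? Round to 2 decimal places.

13.29 GiB

Audio total: 512 + 64 = 576 kbps = 0.576 Mbps.
music video: 7.176 Mbps × 360 s = 2583.4 Mb
gameplay capture: 52.576 Mbps × 660 s = 34700.2 Mb
conference talk: 2.776 Mbps × 2220 s = 6162.7 Mb
Twitch VOD: 7.706 Mbps × 9180 s = 70741.1 Mb
Total: 114187.3 Mb = 14273.4 MB.
= 13.29 GiB.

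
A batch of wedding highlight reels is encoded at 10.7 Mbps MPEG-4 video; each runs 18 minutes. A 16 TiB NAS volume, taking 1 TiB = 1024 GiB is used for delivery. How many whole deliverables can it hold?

12178

18 min = 1080 s
Per item: 10.700 Mbps × 1080 s = 11,556 Mb = 1,444 MB.
Capacity: 16 TiB = 140,737,488 Mb; 12178.74 items → 12178 complete.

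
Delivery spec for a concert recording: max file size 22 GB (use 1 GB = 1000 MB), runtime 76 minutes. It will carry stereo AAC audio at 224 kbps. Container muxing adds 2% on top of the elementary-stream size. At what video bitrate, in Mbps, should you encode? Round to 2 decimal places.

37.62 Mbps

Budget: 22 GB = 176000.0 Mb.
Stream payload after overhead: 176000.0 / 1.02 = 172549.0 Mb.
76 min = 4560 s
Total bitrate budget: 172549.0 Mb / 4560 s = 37.840 Mbps.
Audio: 224 kbps = 0.224 Mbps.
Video: 37.840 − 0.224 = 37.616 Mbps.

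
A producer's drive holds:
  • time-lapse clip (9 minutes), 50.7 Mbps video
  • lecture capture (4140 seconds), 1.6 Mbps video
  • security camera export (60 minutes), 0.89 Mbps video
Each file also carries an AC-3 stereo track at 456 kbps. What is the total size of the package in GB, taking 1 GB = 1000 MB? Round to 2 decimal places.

Audio: 456 kbps = 0.456 Mbps.
time-lapse clip: 51.156 Mbps × 540 s = 27624.2 Mb
lecture capture: 2.056 Mbps × 4140 s = 8511.8 Mb
security camera export: 1.346 Mbps × 3600 s = 4845.6 Mb
Total: 40981.7 Mb = 5122.7 MB.
= 5.123 GB.

5.12 GB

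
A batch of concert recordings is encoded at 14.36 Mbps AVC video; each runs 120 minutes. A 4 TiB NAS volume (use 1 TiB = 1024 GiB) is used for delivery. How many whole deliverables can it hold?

120 min = 7200 s
Per item: 14.360 Mbps × 7200 s = 103,392 Mb = 12,924 MB.
Capacity: 4 TiB = 35,184,372 Mb; 340.30 items → 340 complete.

340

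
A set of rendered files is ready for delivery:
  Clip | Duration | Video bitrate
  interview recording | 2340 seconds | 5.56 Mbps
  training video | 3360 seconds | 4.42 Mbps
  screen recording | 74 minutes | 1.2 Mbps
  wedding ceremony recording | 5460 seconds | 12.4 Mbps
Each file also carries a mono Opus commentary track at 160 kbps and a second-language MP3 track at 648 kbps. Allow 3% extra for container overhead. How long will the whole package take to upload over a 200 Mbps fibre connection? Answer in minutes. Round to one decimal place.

Audio total: 160 + 648 = 808 kbps = 0.808 Mbps.
interview recording: 6.368 Mbps × 2340 s × 1.03 = 15348.2 Mb
training video: 5.228 Mbps × 3360 s × 1.03 = 18093.1 Mb
screen recording: 2.008 Mbps × 4440 s × 1.03 = 9183.0 Mb
wedding ceremony recording: 13.208 Mbps × 5460 s × 1.03 = 74279.2 Mb
Total: 116903.4 Mb = 14612.9 MB.
At 200 Mbps: 116903.4 / 200 = 585 s ≈ 9.74 minutes.

9.7 minutes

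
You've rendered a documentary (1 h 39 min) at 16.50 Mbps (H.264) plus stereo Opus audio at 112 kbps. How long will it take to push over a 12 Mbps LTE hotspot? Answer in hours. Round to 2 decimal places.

2.28 hours

1 h 39 min = 99 min = 5940 s
Audio: 112 kbps = 0.112 Mbps.
Total bitrate: 16.612 Mbps.
File: 16.612 Mbps × 5940 s = 98675.3 Mb.
At 12 Mbps: 98675.3 / 12 = 8222.9 s ≈ 2.28 hours.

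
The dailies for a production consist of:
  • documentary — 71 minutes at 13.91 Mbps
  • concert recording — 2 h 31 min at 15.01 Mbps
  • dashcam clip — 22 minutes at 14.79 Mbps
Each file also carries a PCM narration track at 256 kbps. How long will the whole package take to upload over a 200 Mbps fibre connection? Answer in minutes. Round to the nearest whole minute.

Audio: 256 kbps = 0.256 Mbps.
documentary: 14.166 Mbps × 4260 s = 60347.2 Mb
concert recording: 15.266 Mbps × 9060 s = 138310.0 Mb
dashcam clip: 15.046 Mbps × 1320 s = 19860.7 Mb
Total: 218517.8 Mb = 27314.7 MB.
At 200 Mbps: 218517.8 / 200 = 1093 s ≈ 18.2 minutes.

18 minutes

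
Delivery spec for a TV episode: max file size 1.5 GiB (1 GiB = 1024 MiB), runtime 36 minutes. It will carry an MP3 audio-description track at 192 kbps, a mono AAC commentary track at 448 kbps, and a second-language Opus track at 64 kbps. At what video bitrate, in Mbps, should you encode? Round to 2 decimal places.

Budget: 1.5 GiB = 12884.9 Mb.
36 min = 2160 s
Total bitrate budget: 12884.9 Mb / 2160 s = 5.965 Mbps.
Audio total: 192 + 448 + 64 = 704 kbps = 0.704 Mbps.
Video: 5.965 − 0.704 = 5.261 Mbps.

5.26 Mbps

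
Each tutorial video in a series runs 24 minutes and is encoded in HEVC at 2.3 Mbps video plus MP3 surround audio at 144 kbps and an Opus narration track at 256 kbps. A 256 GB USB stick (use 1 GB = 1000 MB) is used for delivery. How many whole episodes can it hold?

24 min = 1440 s
Audio total: 144 + 256 = 400 kbps = 0.400 Mbps.
Total bitrate: 2.700 Mbps.
Per item: 2.700 Mbps × 1440 s = 3,888 Mb = 486.0 MB.
Capacity: 256 GB = 2,048,000 Mb; 526.75 items → 526 complete.

526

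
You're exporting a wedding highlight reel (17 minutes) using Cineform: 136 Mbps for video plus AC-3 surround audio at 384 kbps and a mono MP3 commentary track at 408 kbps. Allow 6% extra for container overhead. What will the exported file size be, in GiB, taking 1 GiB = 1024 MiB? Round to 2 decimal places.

17 min = 1020 s
Audio total: 384 + 408 = 792 kbps = 0.792 Mbps.
Total bitrate: 136 + 0.792 = 136.792 Mbps.
Stream data: 136.792 Mbps × 1020 s = 139527.8 Mb.
With 6% container overhead: ×1.06.
147,900 Mb = 18,487,438,800 bytes ÷ 1,073,741,824 = 17.22 GiB.

17.22 GiB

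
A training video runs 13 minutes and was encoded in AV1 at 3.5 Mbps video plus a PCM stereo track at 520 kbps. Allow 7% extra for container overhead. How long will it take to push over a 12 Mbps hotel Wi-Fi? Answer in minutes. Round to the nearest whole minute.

5 minutes

13 min = 780 s
Audio: 520 kbps = 0.520 Mbps.
Total bitrate: 4.020 Mbps.
File: 4.020 Mbps × 780 s = 3135.6 Mb.
With 7% container overhead: ×1.07. → 3355.1 Mb.
At 12 Mbps: 3355.1 / 12 = 279.6 s ≈ 4.66 minutes.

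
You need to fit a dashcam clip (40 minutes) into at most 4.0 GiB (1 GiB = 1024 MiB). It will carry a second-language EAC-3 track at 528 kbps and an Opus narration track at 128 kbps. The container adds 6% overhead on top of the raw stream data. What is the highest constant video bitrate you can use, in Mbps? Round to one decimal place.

12.9 Mbps

Budget: 4.0 GiB = 34359.7 Mb.
Stream payload after overhead: 34359.7 / 1.06 = 32414.8 Mb.
40 min = 2400 s
Total bitrate budget: 32414.8 Mb / 2400 s = 13.506 Mbps.
Audio total: 528 + 128 = 656 kbps = 0.656 Mbps.
Video: 13.506 − 0.656 = 12.850 Mbps.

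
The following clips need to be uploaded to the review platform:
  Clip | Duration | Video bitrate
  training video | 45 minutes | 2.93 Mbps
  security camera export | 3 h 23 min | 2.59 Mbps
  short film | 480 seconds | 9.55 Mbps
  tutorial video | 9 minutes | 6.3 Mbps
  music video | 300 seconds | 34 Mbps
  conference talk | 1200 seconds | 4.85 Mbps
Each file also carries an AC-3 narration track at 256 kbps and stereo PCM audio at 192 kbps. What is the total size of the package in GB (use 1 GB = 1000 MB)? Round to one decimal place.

8.9 GB

Audio total: 256 + 192 = 448 kbps = 0.448 Mbps.
training video: 3.378 Mbps × 2700 s = 9120.6 Mb
security camera export: 3.038 Mbps × 12180 s = 37002.8 Mb
short film: 9.998 Mbps × 480 s = 4799.0 Mb
tutorial video: 6.748 Mbps × 540 s = 3643.9 Mb
music video: 34.448 Mbps × 300 s = 10334.4 Mb
conference talk: 5.298 Mbps × 1200 s = 6357.6 Mb
Total: 71258.4 Mb = 8907.3 MB.
= 8.907 GB.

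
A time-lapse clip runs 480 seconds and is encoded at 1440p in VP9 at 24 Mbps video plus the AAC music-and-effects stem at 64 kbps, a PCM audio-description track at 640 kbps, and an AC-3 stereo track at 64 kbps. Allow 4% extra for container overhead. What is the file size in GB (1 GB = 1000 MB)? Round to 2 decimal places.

Audio total: 64 + 640 + 64 = 768 kbps = 0.768 Mbps.
Total bitrate: 24 + 0.768 = 24.768 Mbps.
Stream data: 24.768 Mbps × 480 s = 11888.6 Mb.
With 4% container overhead: ×1.04.
12,364 Mb ÷ 8 = 1,546 MB → 1.546 GB.

1.55 GB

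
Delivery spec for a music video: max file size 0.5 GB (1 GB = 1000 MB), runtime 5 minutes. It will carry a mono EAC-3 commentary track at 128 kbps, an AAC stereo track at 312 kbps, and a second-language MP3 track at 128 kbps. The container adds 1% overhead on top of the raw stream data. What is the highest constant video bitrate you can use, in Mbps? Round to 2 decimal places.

12.63 Mbps

Budget: 0.5 GB = 4000.0 Mb.
Stream payload after overhead: 4000.0 / 1.01 = 3960.4 Mb.
5 min = 300 s
Total bitrate budget: 3960.4 Mb / 300 s = 13.201 Mbps.
Audio total: 128 + 312 + 128 = 568 kbps = 0.568 Mbps.
Video: 13.201 − 0.568 = 12.633 Mbps.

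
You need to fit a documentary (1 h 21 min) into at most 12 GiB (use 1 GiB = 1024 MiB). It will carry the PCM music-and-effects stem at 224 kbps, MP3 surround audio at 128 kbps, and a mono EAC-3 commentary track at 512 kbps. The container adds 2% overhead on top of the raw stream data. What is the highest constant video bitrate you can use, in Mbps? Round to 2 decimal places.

Budget: 12 GiB = 103079.2 Mb.
Stream payload after overhead: 103079.2 / 1.02 = 101058.1 Mb.
1 h 21 min = 81 min = 4860 s
Total bitrate budget: 101058.1 Mb / 4860 s = 20.794 Mbps.
Audio total: 224 + 128 + 512 = 864 kbps = 0.864 Mbps.
Video: 20.794 − 0.864 = 19.930 Mbps.

19.93 Mbps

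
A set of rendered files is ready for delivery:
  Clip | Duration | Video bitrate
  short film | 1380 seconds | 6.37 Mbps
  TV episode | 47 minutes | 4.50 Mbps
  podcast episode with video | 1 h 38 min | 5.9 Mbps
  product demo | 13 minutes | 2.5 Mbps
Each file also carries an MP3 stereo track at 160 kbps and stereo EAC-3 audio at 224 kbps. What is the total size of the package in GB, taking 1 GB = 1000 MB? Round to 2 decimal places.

7.79 GB

Audio total: 160 + 224 = 384 kbps = 0.384 Mbps.
short film: 6.754 Mbps × 1380 s = 9320.5 Mb
TV episode: 4.884 Mbps × 2820 s = 13772.9 Mb
podcast episode with video: 6.284 Mbps × 5880 s = 36949.9 Mb
product demo: 2.884 Mbps × 780 s = 2249.5 Mb
Total: 62292.8 Mb = 7786.6 MB.
= 7.787 GB.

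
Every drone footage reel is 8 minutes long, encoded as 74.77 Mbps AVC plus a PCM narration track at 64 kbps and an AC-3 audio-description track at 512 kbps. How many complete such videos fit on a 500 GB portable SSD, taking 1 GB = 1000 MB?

8 min = 480 s
Audio total: 64 + 512 = 576 kbps = 0.576 Mbps.
Total bitrate: 75.346 Mbps.
Per item: 75.346 Mbps × 480 s = 36,166 Mb = 4,521 MB.
Capacity: 500 GB = 4,000,000 Mb; 110.60 items → 110 complete.

110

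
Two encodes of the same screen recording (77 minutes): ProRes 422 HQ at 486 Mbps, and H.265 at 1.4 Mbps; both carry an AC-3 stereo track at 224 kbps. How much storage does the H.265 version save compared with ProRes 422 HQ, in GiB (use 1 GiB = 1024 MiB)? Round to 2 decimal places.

77 min = 4620 s
Audio: 224 kbps = 0.224 Mbps.
ProRes 422 HQ: 486.224 Mbps × 4620 s = 2246354.9 Mb = 261.510 GiB.
H.265: 1.624 Mbps × 4620 s = 7502.9 Mb = 0.873 GiB.
Saving: 261.510 − 0.873 = 260.637 GiB.

260.64 GiB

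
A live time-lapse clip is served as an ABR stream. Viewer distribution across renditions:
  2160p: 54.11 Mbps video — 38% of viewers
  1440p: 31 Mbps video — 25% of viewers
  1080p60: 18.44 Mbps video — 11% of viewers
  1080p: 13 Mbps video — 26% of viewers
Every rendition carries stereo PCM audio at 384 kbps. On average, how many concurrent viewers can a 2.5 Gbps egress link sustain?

73

Audio: 384 kbps = 0.384 Mbps.
Average per-viewer bitrate: 0.38×54.494 + 0.25×31.384 + 0.11×18.824 + 0.26×13.384 = 34.104 Mbps.
2.5 Gbps = 2,500 Mbps; 2,500 / 34.104 = 73.30 → 73.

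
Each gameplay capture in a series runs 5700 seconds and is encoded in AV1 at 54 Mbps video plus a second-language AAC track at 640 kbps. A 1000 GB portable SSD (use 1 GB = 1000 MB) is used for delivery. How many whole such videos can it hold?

25

Audio: 640 kbps = 0.640 Mbps.
Total bitrate: 54.640 Mbps.
Per item: 54.640 Mbps × 5700 s = 311,448 Mb = 38,931 MB.
Capacity: 1000 GB = 8,000,000 Mb; 25.69 items → 25 complete.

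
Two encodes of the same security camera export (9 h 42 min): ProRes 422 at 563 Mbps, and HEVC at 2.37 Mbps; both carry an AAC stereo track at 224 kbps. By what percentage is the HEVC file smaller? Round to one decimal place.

99.5%

9 h 42 min = 582 min = 34920 s
Audio: 224 kbps = 0.224 Mbps.
ProRes 422: 563.224 Mbps × 34920 s = 19667782.1 Mb = 2289.631 GiB.
HEVC: 2.594 Mbps × 34920 s = 90582.5 Mb = 10.545 GiB.
Reduction: (1 − 10.545/2289.631) × 100 = 99.54%.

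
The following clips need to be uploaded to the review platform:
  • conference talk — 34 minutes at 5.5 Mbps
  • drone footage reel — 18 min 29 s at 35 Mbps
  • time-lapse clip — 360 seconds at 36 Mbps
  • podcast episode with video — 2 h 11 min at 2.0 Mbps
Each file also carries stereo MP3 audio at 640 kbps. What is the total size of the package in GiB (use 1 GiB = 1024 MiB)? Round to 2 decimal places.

Audio: 640 kbps = 0.640 Mbps.
conference talk: 6.140 Mbps × 2040 s = 12525.6 Mb
drone footage reel: 35.640 Mbps × 1109 s = 39524.8 Mb
time-lapse clip: 36.640 Mbps × 360 s = 13190.4 Mb
podcast episode with video: 2.640 Mbps × 7860 s = 20750.4 Mb
Total: 85991.2 Mb = 10748.9 MB.
= 10.01 GiB.

10.01 GiB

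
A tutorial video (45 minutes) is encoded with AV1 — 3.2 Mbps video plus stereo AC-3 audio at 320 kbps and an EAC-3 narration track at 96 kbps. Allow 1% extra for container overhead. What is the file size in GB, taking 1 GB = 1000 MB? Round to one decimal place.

45 min = 2700 s
Audio total: 320 + 96 = 416 kbps = 0.416 Mbps.
Total bitrate: 3.2 + 0.416 = 3.616 Mbps.
Stream data: 3.616 Mbps × 2700 s = 9763.2 Mb.
With 1% container overhead: ×1.01.
9,861 Mb ÷ 8 = 1,233 MB → 1.233 GB.

1.2 GB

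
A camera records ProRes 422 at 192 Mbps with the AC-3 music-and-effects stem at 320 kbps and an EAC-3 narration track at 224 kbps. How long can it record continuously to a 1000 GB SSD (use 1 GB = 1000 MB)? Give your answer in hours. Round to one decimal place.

Audio total: 320 + 224 = 544 kbps = 0.544 Mbps.
Total bitrate: 192 + 0.544 = 192.544 Mbps.
Capacity: 1000 GB = 8,000,000 Mb.
Recording time: 8,000,000 / 192.544 = 41,549 s ≈ 11.5 hours.

11.5 hours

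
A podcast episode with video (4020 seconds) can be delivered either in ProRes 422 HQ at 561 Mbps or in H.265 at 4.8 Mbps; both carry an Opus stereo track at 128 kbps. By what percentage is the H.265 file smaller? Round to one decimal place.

Audio: 128 kbps = 0.128 Mbps.
ProRes 422 HQ: 561.128 Mbps × 4020 s = 2255734.6 Mb = 281.967 GB.
H.265: 4.928 Mbps × 4020 s = 19810.6 Mb = 2.476 GB.
Reduction: (1 − 2.476/281.967) × 100 = 99.12%.

99.1%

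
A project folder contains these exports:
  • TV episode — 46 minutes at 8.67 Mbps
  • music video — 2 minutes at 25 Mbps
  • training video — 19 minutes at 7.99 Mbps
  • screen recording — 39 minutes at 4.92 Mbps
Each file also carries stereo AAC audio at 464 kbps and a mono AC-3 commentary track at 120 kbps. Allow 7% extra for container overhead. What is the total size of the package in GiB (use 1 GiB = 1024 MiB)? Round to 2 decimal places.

6.39 GiB

Audio total: 464 + 120 = 584 kbps = 0.584 Mbps.
TV episode: 9.254 Mbps × 2760 s × 1.07 = 27328.9 Mb
music video: 25.584 Mbps × 120 s × 1.07 = 3285.0 Mb
training video: 8.574 Mbps × 1140 s × 1.07 = 10458.6 Mb
screen recording: 5.504 Mbps × 2340 s × 1.07 = 13780.9 Mb
Total: 54853.4 Mb = 6856.7 MB.
= 6.386 GiB.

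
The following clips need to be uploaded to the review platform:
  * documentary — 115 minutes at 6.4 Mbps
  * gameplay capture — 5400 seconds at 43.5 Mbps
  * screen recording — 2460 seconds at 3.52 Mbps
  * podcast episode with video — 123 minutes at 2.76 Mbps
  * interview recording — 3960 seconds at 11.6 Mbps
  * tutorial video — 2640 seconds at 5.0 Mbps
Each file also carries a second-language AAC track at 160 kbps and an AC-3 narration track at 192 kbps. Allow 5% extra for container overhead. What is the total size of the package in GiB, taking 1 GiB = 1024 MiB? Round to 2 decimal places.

46.12 GiB

Audio total: 160 + 192 = 352 kbps = 0.352 Mbps.
documentary: 6.752 Mbps × 6900 s × 1.05 = 48918.2 Mb
gameplay capture: 43.852 Mbps × 5400 s × 1.05 = 248640.8 Mb
screen recording: 3.872 Mbps × 2460 s × 1.05 = 10001.4 Mb
podcast episode with video: 3.112 Mbps × 7380 s × 1.05 = 24114.9 Mb
interview recording: 11.952 Mbps × 3960 s × 1.05 = 49696.4 Mb
tutorial video: 5.352 Mbps × 2640 s × 1.05 = 14835.7 Mb
Total: 396207.5 Mb = 49525.9 MB.
= 46.12 GiB.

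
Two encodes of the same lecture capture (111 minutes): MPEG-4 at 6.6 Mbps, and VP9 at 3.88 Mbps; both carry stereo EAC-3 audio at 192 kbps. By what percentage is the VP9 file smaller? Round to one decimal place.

111 min = 6660 s
Audio: 192 kbps = 0.192 Mbps.
MPEG-4: 6.792 Mbps × 6660 s = 45234.7 Mb = 5.654 GB.
VP9: 4.072 Mbps × 6660 s = 27119.5 Mb = 3.390 GB.
Reduction: (1 − 3.390/5.654) × 100 = 40.05%.

40.0%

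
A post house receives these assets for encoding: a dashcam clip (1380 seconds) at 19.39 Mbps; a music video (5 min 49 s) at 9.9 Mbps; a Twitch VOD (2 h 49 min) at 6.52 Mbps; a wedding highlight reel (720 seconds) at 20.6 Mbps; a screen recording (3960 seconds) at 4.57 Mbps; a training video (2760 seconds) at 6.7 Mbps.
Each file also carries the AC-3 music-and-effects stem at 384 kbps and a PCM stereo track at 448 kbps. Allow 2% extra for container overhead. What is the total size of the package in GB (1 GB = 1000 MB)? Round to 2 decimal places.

20.89 GB

Audio total: 384 + 448 = 832 kbps = 0.832 Mbps.
dashcam clip: 20.222 Mbps × 1380 s × 1.02 = 28464.5 Mb
music video: 10.732 Mbps × 349 s × 1.02 = 3820.4 Mb
Twitch VOD: 7.352 Mbps × 10140 s × 1.02 = 76040.3 Mb
wedding highlight reel: 21.432 Mbps × 720 s × 1.02 = 15739.7 Mb
screen recording: 5.402 Mbps × 3960 s × 1.02 = 21819.8 Mb
training video: 7.532 Mbps × 2760 s × 1.02 = 21204.1 Mb
Total: 167088.6 Mb = 20886.1 MB.
= 20.89 GB.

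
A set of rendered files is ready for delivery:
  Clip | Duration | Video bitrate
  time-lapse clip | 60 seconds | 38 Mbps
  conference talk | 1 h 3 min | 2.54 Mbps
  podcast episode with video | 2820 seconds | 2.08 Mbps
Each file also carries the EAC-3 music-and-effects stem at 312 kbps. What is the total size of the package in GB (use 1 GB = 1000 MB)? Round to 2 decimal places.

2.48 GB

Audio: 312 kbps = 0.312 Mbps.
time-lapse clip: 38.312 Mbps × 60 s = 2298.7 Mb
conference talk: 2.852 Mbps × 3780 s = 10780.6 Mb
podcast episode with video: 2.392 Mbps × 2820 s = 6745.4 Mb
Total: 19824.7 Mb = 2478.1 MB.
= 2.478 GB.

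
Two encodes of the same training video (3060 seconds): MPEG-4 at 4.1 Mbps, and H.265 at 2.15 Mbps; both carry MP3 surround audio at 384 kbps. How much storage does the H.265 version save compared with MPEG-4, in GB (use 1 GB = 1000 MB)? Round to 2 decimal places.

Audio: 384 kbps = 0.384 Mbps.
MPEG-4: 4.484 Mbps × 3060 s = 13721.0 Mb = 1.715 GB.
H.265: 2.534 Mbps × 3060 s = 7754.0 Mb = 0.969 GB.
Saving: 1.715 − 0.969 = 0.746 GB.

0.75 GB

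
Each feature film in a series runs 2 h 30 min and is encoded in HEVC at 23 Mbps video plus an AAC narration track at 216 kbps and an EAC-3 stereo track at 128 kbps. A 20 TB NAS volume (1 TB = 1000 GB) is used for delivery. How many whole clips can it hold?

761

2 h 30 min = 150 min = 9000 s
Audio total: 216 + 128 = 344 kbps = 0.344 Mbps.
Total bitrate: 23.344 Mbps.
Per item: 23.344 Mbps × 9000 s = 210,096 Mb = 26,262 MB.
Capacity: 20 TB = 160,000,000 Mb; 761.56 items → 761 complete.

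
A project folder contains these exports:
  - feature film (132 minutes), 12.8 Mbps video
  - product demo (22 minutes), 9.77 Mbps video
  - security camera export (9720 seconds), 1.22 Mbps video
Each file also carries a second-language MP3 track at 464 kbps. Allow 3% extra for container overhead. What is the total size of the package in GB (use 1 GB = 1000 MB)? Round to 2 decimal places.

Audio: 464 kbps = 0.464 Mbps.
feature film: 13.264 Mbps × 7920 s × 1.03 = 108202.4 Mb
product demo: 10.234 Mbps × 1320 s × 1.03 = 13914.1 Mb
security camera export: 1.684 Mbps × 9720 s × 1.03 = 16859.5 Mb
Total: 138976.1 Mb = 17372.0 MB.
= 17.37 GB.

17.37 GB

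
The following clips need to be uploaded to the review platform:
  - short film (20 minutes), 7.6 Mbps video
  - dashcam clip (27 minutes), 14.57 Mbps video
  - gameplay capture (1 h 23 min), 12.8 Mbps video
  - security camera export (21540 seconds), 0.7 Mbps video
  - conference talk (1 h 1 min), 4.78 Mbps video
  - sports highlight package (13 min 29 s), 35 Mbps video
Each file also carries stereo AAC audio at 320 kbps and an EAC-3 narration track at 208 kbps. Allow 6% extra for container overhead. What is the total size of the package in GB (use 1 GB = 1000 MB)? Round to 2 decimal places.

Audio total: 320 + 208 = 528 kbps = 0.528 Mbps.
short film: 8.128 Mbps × 1200 s × 1.06 = 10338.8 Mb
dashcam clip: 15.098 Mbps × 1620 s × 1.06 = 25926.3 Mb
gameplay capture: 13.328 Mbps × 4980 s × 1.06 = 70355.8 Mb
security camera export: 1.228 Mbps × 21540 s × 1.06 = 28038.2 Mb
conference talk: 5.308 Mbps × 3660 s × 1.06 = 20592.9 Mb
sports highlight package: 35.528 Mbps × 809 s × 1.06 = 30466.7 Mb
Total: 185718.7 Mb = 23214.8 MB.
= 23.21 GB.

23.21 GB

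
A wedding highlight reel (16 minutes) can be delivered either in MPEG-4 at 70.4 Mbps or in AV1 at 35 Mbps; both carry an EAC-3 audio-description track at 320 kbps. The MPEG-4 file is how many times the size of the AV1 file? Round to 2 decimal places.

16 min = 960 s
Audio: 320 kbps = 0.320 Mbps.
MPEG-4: 70.720 Mbps × 960 s = 67891.2 Mb = 8.486 GB.
AV1: 35.320 Mbps × 960 s = 33907.2 Mb = 4.238 GB.
Ratio: 8.486 / 4.238 = 2.002.

2.00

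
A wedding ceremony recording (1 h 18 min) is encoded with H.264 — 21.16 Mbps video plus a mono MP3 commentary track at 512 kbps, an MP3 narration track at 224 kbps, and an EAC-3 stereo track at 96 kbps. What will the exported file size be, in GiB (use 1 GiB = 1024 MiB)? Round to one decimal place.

1 h 18 min = 78 min = 4680 s
Audio total: 512 + 224 + 96 = 832 kbps = 0.832 Mbps.
Total bitrate: 21.16 + 0.832 = 21.992 Mbps.
Stream data: 21.992 Mbps × 4680 s = 102922.6 Mb.
102,923 Mb = 12,865,320,000 bytes ÷ 1,073,741,824 = 11.98 GiB.

12.0 GiB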